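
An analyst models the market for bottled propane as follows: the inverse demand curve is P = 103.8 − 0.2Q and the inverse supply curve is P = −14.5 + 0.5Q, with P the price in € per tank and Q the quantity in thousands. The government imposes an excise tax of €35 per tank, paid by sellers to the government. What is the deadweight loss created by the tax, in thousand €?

Deadweight loss = €875 thousand.

Rewrite in direct form: Qd = 519 − 5P and Qs = 2P + 29.
Before the tax: set 519 − 5P = 2P + 29 → P* = €70, Q* = 169.
With the tax collected from sellers, supply shifts: Qs = 2(P − 35) + 29.
Solving gives Q = 119 with consumers paying €80 and sellers receiving €45 (the €35 wedge).
Quantity falls by |ΔQ| = |169 − 119| = 50.
DWL = ½ · t · |ΔQ| = ½ · 35 · 50 = €875.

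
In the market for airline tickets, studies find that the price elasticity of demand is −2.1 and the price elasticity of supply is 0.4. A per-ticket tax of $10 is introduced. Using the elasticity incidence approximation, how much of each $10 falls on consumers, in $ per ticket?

Incidence ratio: consumers' share ≈ εs / (εs + |εd|) = 0.4 / (0.4 + 2.1) = 0.16.
So consumers bear ≈ 0.16 × $10 = $1.6; producers bear $8.4.

Consumers bear ≈ $1.6 per ticket.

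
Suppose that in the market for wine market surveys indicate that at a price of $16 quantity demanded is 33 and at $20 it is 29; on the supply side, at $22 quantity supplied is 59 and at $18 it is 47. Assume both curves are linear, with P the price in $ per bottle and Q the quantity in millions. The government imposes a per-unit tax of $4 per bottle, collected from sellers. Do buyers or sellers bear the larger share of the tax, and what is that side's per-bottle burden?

Buyers bear the larger share: $3 per bottle.

Demand slope: (29 − 33)/(20 − 16) = -1, so Qd = 49 − P.
Supply slope: (47 − 59)/(18 − 22) = 3, so Qs = 3P − 7.
Without the tax, 49 − P = 3P − 7 gives 4P = 56, so P* = $14 and Q* = 35.
With the tax collected from sellers, supply shifts: Qs = 3(P − 4) − 7.
Solving gives Q = 32 with buyers paying $17 and sellers receiving $13 (the $4 wedge).
Per-bottle burden: buyers $3, sellers $1.
Buyers take the larger share because demand is less price-elastic here (demand slope 1 vs supply slope 3).
The less price-elastic side of the market bears the larger share of a per-unit tax.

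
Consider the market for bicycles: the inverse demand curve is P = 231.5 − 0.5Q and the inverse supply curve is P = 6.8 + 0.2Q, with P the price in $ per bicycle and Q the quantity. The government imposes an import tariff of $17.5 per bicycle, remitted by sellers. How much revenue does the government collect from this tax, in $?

Rewrite in direct form: Qd = 463 − 2P and Qs = 5P − 34.
Without the tax, 463 − 2P = 5P − 34 gives 7P = 497, so P* = $71 and Q* = 321.
With the tax collected from sellers, supply shifts: Qs = 5(P − 17.5) − 34.
New equilibrium: buyers pay $83.5, sellers receive $66, Q = 296. (Wedge: Pb − Ps = 17.5.)
Revenue = t · Q = 17.5 · 296 = $5180.

Tax revenue = $5180.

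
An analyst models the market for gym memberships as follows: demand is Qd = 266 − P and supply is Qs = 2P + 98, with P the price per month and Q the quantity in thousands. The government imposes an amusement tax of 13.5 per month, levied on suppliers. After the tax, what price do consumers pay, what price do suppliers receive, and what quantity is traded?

Before the tax: set 266 − P = 2P + 98 → P* = 56, Q* = 210.
With the tax collected from suppliers, supply shifts: Qs = 2(P − 13.5) + 98.
New equilibrium: consumers pay 65, suppliers receive 51.5, Q = 201. (Wedge: Pb − Ps = 13.5.)

Consumers pay 65; suppliers receive 51.5; quantity = 201.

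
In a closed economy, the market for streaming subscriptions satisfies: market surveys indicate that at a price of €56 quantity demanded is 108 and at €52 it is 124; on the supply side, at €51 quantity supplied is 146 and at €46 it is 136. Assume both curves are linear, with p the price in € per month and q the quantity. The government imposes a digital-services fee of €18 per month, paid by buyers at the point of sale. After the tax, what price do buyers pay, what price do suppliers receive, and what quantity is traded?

Buyers pay €54; suppliers receive €36; quantity = 116.

Demand slope: (124 − 108)/(52 − 56) = -4, so qd = 332 − 4p.
Supply slope: (136 − 146)/(46 − 51) = 2, so qs = 2p + 44.
Without the tax, 332 − 4p = 2p + 44 gives 6p = 288, so p* = €48 and q* = 140.
With the tax collected from buyers, demand (in seller-price terms) shifts: qd = 332 − 4(p + 18).
New equilibrium: buyers pay €54, suppliers receive €36, q = 116. (Wedge: pb − ps = 18.)
The less price-elastic side of the market bears the larger share of a per-unit tax.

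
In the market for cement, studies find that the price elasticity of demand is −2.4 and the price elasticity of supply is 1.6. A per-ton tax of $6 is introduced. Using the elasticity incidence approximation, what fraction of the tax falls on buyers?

Incidence ratio: buyers' share ≈ εs / (εs + |εd|) = 1.6 / (1.6 + 2.4) = 0.4.
Supply is the less elastic side, so buyers bear the smaller share.

Buyers' share ≈ 0.4.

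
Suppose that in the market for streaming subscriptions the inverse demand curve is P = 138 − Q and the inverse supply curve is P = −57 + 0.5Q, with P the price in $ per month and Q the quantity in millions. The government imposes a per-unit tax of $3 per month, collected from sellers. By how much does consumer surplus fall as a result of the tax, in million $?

Inverting to Q(P) form: Qd = 138 − P; Qs = 2P + 114.
Before the tax: set 138 − P = 2P + 114 → P* = $8, Q* = 130.
With the tax collected from sellers, supply shifts: Qs = 2(P − 3) + 114.
Solving gives Q = 128 with consumers paying $10 and sellers receiving $7 (the $3 wedge).
ΔCS is the trapezoid between Q = 128 and Q = 130 of height $2: ½ · (130 + 128) · 2 = $258.

Consumer surplus falls by $258 million.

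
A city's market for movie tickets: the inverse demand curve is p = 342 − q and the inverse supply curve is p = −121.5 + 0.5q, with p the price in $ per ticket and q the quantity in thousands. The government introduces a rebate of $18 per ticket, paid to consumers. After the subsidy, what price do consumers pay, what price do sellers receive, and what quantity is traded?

Consumers pay $21; sellers receive $39; quantity = 321.

Rewrite in direct form: qd = 342 − p and qs = 2p + 243.
Without the subsidy, 342 − p = 2p + 243 gives 3p = 99, so p* = $33 and q* = 309.
With a per-unit subsidy paid to consumers, each effectively pays p − 18, so demand becomes qd = 342 − (p − 18).
Solving gives q = 321 with consumers paying $21 and sellers receiving $39 (the $18 wedge).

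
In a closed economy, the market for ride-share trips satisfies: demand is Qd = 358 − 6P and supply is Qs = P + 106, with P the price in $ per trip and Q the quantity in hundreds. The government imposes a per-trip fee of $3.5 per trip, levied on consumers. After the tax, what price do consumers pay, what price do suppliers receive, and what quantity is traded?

Consumers pay $36.5; suppliers receive $33; quantity = 139.

Before the tax: set 358 − 6P = P + 106 → P* = $36, Q* = 142.
With the tax collected from consumers, demand (in seller-price terms) shifts: Qd = 358 − 6(P + 3.5).
Solving gives Q = 139 with consumers paying $36.5 and suppliers receiving $33 (the $3.5 wedge).
The less price-elastic side of the market bears the larger share of a per-unit tax.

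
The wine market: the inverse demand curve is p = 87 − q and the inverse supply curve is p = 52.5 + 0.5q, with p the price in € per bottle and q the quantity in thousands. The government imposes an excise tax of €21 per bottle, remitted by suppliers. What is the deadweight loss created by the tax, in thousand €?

Deadweight loss = €147 thousand.

Inverting to q(p) form: qd = 87 − p; qs = 2p − 105.
Without the tax, 87 − p = 2p − 105 gives 3p = 192, so p* = €64 and q* = 23.
With the tax collected from suppliers, supply shifts: qs = 2(p − 21) − 105.
New equilibrium: consumers pay €78, suppliers receive €57, q = 9. (Wedge: pb − ps = 21.)
Quantity falls by |ΔQ| = |23 − 9| = 14.
DWL = ½ · t · |ΔQ| = ½ · 21 · 14 = €147.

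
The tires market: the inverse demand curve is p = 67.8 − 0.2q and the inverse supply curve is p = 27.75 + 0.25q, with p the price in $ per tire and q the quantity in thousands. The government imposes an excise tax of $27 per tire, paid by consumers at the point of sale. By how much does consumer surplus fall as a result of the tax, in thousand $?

Rewrite in direct form: qd = 339 − 5p and qs = 4p − 111.
Without the tax, 339 − 5p = 4p − 111 gives 9p = 450, so p* = $50 and q* = 89.
With the tax collected from consumers, demand (in seller-price terms) shifts: qd = 339 − 5(p + 27).
Solving gives q = 29 with consumers paying $62 and suppliers receiving $35 (the $27 wedge).
ΔCS is the trapezoid between Q = 29 and Q = 89 of height $12: ½ · (89 + 29) · 12 = $708.

Consumer surplus falls by $708 thousand.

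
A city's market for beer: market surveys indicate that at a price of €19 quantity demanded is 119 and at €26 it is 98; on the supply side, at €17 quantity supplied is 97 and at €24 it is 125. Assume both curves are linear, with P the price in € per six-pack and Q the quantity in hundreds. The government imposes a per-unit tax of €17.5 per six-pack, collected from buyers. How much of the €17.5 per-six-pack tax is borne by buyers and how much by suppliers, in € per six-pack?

Buyers bear €10 per six-pack; suppliers bear €7.5 per six-pack.

Demand slope: (98 − 119)/(26 − 19) = -3, so Qd = 176 − 3P.
Supply slope: (125 − 97)/(24 − 17) = 4, so Qs = 4P + 29.
Without the tax, 176 − 3P = 4P + 29 gives 7P = 147, so P* = €21 and Q* = 113.
With the tax collected from buyers, demand (in seller-price terms) shifts: Qd = 176 − 3(P + 17.5).
New equilibrium: buyers pay €31, suppliers receive €13.5, Q = 83. (Wedge: Pb − Ps = 17.5.)
Burden on buyers: €10; on suppliers: €7.5. (They sum to €17.5.)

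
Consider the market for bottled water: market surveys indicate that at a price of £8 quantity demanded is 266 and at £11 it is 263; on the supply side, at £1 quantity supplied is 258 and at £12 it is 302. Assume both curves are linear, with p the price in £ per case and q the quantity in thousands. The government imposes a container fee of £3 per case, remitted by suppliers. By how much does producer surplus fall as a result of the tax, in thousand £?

Demand slope: (263 − 266)/(11 − 8) = -1, so qd = 274 − p.
Supply slope: (302 − 258)/(12 − 1) = 4, so qs = 4p + 254.
Without the tax, 274 − p = 4p + 254 gives 5p = 20, so p* = £4 and q* = 270.
With the tax collected from suppliers, supply shifts: qs = 4(p − 3) + 254.
New equilibrium: consumers pay £6.4, suppliers receive £3.4, q = 267.6. (Wedge: pb − ps = 3.)
ΔPS is the trapezoid between Q = 267.6 and Q = 270 of height £0.6: ½ · (270 + 267.6) · 0.6 = £161.28.

Producer surplus falls by £161.28 thousand.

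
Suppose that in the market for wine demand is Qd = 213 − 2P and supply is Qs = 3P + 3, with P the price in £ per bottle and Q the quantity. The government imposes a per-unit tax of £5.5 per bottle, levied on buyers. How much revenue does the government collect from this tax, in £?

Tax revenue = £673.2.

Before the tax: set 213 − 2P = 3P + 3 → P* = £42, Q* = 129.
With the tax collected from buyers, demand (in seller-price terms) shifts: Qd = 213 − 2(P + 5.5).
Solving gives Q = 122.4 with buyers paying £45.3 and producers receiving £39.8 (the £5.5 wedge).
Revenue = t · Q = 5.5 · 122.4 = £673.2.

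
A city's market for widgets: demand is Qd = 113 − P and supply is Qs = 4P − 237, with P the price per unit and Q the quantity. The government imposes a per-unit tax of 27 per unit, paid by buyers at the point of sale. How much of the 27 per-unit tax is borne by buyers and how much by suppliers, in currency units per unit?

Without the tax, 113 − P = 4P − 237 gives 5P = 350, so P* = 70 and Q* = 43.
With the tax collected from buyers, demand (in seller-price terms) shifts: Qd = 113 − (P + 27).
New equilibrium: buyers pay 91.6, suppliers receive 64.6, Q = 21.4. (Wedge: Pb − Ps = 27.)
Burden on buyers: 21.6; on suppliers: 5.4. (They sum to 27.)
The less price-elastic side of the market bears the larger share of a per-unit tax.

Buyers bear 21.6 per unit; suppliers bear 5.4 per unit.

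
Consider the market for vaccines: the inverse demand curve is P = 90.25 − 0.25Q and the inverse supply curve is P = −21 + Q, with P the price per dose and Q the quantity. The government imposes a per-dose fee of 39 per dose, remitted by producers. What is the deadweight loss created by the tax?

Deadweight loss = 608.4.

Inverting to Q(P) form: Qd = 361 − 4P; Qs = P + 21.
Before the tax: set 361 − 4P = P + 21 → P* = 68, Q* = 89.
With the tax collected from producers, supply shifts: Qs = (P − 39) + 21.
Solving gives Q = 57.8 with consumers paying 75.8 and producers receiving 36.8 (the 39 wedge).
Quantity falls by |ΔQ| = |89 − 57.8| = 31.2.
DWL = ½ · t · |ΔQ| = ½ · 39 · 31.2 = 608.4.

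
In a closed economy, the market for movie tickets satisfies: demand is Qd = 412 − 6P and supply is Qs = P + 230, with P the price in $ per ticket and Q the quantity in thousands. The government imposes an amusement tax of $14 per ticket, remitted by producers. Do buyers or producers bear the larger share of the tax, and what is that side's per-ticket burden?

Before the tax: set 412 − 6P = P + 230 → P* = $26, Q* = 256.
With the tax collected from producers, supply shifts: Qs = (P − 14) + 230.
New equilibrium: buyers pay $28, producers receive $14, Q = 244. (Wedge: Pb − Ps = 14.)
Per-ticket burden: buyers $2, producers $12.
Producers take the larger share because supply is less price-elastic here (demand slope 6 vs supply slope 1).
The less price-elastic side of the market bears the larger share of a per-unit tax.

Producers bear the larger share: $12 per ticket.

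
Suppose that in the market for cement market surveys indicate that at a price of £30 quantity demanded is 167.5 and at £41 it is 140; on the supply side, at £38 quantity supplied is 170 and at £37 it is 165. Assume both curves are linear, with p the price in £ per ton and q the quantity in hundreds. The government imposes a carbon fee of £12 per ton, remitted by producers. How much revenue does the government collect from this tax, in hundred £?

Demand slope: (140 − 167.5)/(41 − 30) = -2.5, so qd = 242.5 − 2.5p.
Supply slope: (165 − 170)/(37 − 38) = 5, so qs = 5p − 20.
Before the tax: set 242.5 − 2.5p = 5p − 20 → p* = £35, q* = 155.
With the tax collected from producers, supply shifts: qs = 5(p − 12) − 20.
New equilibrium: consumers pay £43, producers receive £31, q = 135. (Wedge: pb − ps = 12.)
Revenue = t · Q = 12 · 135 = £1620.

Tax revenue = £1620 hundred.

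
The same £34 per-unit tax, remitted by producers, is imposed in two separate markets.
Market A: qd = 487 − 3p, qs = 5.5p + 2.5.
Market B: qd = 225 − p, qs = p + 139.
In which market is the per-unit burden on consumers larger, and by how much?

Market A: pre-tax p* = £57, q* = 316; post-tax q = 250; per-unit burden on consumers = £22.
Market B: pre-tax p* = £43, q* = 182; post-tax q = 165; per-unit burden on consumers = £17.
Difference: £22 vs £17 → market A is larger by £5.

Market A, by £5.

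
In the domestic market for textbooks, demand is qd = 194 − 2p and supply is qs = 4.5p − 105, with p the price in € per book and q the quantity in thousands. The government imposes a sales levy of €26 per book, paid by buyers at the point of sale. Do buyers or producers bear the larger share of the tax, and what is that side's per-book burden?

Buyers bear the larger share: €18 per book.

Without the tax, 194 − 2p = 4.5p − 105 gives 6.5p = 299, so p* = €46 and q* = 102.
With the tax collected from buyers, demand (in seller-price terms) shifts: qd = 194 − 2(p + 26).
Solving gives q = 66 with buyers paying €64 and producers receiving €38 (the €26 wedge).
Per-book burden: buyers €18, producers €8.
Buyers take the larger share because demand is less price-elastic here (demand slope 2 vs supply slope 4.5).
The less price-elastic side of the market bears the larger share of a per-unit tax.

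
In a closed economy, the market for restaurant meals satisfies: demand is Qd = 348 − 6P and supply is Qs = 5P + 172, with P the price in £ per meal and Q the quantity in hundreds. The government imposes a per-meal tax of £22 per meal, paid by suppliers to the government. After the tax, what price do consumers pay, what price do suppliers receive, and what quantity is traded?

Before the tax: set 348 − 6P = 5P + 172 → P* = £16, Q* = 252.
With the tax collected from suppliers, supply shifts: Qs = 5(P − 22) + 172.
Solving gives Q = 192 with consumers paying £26 and suppliers receiving £4 (the £22 wedge).

Consumers pay £26; suppliers receive £4; quantity = 192.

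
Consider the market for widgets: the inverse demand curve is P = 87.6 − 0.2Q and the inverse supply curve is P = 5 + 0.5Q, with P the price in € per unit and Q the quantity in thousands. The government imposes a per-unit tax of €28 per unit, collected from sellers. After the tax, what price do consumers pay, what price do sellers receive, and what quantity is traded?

Consumers pay €72; sellers receive €44; quantity = 78.

Inverting to Q(P) form: Qd = 438 − 5P; Qs = 2P − 10.
Without the tax, 438 − 5P = 2P − 10 gives 7P = 448, so P* = €64 and Q* = 118.
With the tax collected from sellers, supply shifts: Qs = 2(P − 28) − 10.
New equilibrium: consumers pay €72, sellers receive €44, Q = 78. (Wedge: Pb − Ps = 28.)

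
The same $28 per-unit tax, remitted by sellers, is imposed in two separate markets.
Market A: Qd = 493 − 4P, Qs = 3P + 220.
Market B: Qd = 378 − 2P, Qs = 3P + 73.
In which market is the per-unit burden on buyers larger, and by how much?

Market A: pre-tax P* = $39, Q* = 337; post-tax Q = 289; per-unit burden on buyers = $12.
Market B: pre-tax P* = $61, Q* = 256; post-tax Q = 222.4; per-unit burden on buyers = $16.8.
Difference: $12 vs $16.8 → market B is larger by $4.8.

Market B, by $4.8.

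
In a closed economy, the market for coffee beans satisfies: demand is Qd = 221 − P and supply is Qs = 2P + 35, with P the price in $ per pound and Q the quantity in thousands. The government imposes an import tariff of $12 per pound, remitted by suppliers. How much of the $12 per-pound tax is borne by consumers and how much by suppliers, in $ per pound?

Consumers bear $8 per pound; suppliers bear $4 per pound.

Before the tax: set 221 − P = 2P + 35 → P* = $62, Q* = 159.
With the tax collected from suppliers, supply shifts: Qs = 2(P − 12) + 35.
Solving gives Q = 151 with consumers paying $70 and suppliers receiving $58 (the $12 wedge).
Burden on consumers: $8; on suppliers: $4. (They sum to $12.)
The less price-elastic side of the market bears the larger share of a per-unit tax.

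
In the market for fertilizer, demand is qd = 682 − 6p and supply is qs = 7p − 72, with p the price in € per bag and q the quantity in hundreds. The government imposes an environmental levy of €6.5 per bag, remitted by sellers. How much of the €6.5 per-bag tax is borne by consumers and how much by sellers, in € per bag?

Consumers bear €3.5 per bag; sellers bear €3 per bag.

Before the tax: set 682 − 6p = 7p − 72 → p* = €58, q* = 334.
With the tax collected from sellers, supply shifts: qs = 7(p − 6.5) − 72.
New equilibrium: consumers pay €61.5, sellers receive €55, q = 313. (Wedge: pb − ps = 6.5.)
Burden on consumers: €3.5; on sellers: €3. (They sum to €6.5.)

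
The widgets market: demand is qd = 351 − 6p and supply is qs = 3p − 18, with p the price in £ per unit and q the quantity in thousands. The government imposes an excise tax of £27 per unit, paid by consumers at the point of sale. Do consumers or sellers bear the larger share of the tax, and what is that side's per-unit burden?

Sellers bear the larger share: £18 per unit.

Before the tax: set 351 − 6p = 3p − 18 → p* = £41, q* = 105.
With the tax collected from consumers, demand (in seller-price terms) shifts: qd = 351 − 6(p + 27).
New equilibrium: consumers pay £50, sellers receive £23, q = 51. (Wedge: pb − ps = 27.)
Per-unit burden: consumers £9, sellers £18.
Sellers take the larger share because supply is less price-elastic here (demand slope 6 vs supply slope 3).
The less price-elastic side of the market bears the larger share of a per-unit tax.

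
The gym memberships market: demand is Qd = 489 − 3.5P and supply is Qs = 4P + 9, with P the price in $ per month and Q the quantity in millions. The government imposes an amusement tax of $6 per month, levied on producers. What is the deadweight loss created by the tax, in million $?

Deadweight loss = $33.6 million.

Without the tax, 489 − 3.5P = 4P + 9 gives 7.5P = 480, so P* = $64 and Q* = 265.
With the tax collected from producers, supply shifts: Qs = 4(P − 6) + 9.
New equilibrium: buyers pay $67.2, producers receive $61.2, Q = 253.8. (Wedge: Pb − Ps = 6.)
Quantity falls by |ΔQ| = |265 − 253.8| = 11.2.
DWL = ½ · t · |ΔQ| = ½ · 6 · 11.2 = $33.6.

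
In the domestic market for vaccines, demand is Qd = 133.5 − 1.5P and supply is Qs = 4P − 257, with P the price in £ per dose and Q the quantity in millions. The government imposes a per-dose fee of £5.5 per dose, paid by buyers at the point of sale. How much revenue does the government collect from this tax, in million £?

Without the tax, 133.5 − 1.5P = 4P − 257 gives 5.5P = 390.5, so P* = £71 and Q* = 27.
With the tax collected from buyers, demand (in seller-price terms) shifts: Qd = 133.5 − 1.5(P + 5.5).
New equilibrium: buyers pay £75, sellers receive £69.5, Q = 21. (Wedge: Pb − Ps = 5.5.)
Revenue = t · Q = 5.5 · 21 = £115.5.

Tax revenue = £115.5 million.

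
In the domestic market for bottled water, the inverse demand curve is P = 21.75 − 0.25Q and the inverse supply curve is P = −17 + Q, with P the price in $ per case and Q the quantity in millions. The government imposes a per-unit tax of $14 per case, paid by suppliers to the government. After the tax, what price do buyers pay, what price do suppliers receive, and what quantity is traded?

Rewrite in direct form: Qd = 87 − 4P and Qs = P + 17.
Before the tax: set 87 − 4P = P + 17 → P* = $14, Q* = 31.
With the tax collected from suppliers, supply shifts: Qs = (P − 14) + 17.
Solving gives Q = 19.8 with buyers paying $16.8 and suppliers receiving $2.8 (the $14 wedge).

Buyers pay $16.8; suppliers receive $2.8; quantity = 19.8.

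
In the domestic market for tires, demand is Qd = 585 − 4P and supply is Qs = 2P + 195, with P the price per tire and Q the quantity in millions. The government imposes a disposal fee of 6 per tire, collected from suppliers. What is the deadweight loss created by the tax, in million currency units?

Without the tax, 585 − 4P = 2P + 195 gives 6P = 390, so P* = 65 and Q* = 325.
With the tax collected from suppliers, supply shifts: Qs = 2(P − 6) + 195.
New equilibrium: consumers pay 67, suppliers receive 61, Q = 317. (Wedge: Pb − Ps = 6.)
Quantity falls by |ΔQ| = |325 − 317| = 8.
DWL = ½ · t · |ΔQ| = ½ · 6 · 8 = 24.

Deadweight loss = 24 million.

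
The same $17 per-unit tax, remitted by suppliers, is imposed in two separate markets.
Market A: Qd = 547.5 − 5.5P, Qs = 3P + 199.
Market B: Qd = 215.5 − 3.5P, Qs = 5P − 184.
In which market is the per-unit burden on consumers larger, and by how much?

Market A: pre-tax P* = $41, Q* = 322; post-tax Q = 289; per-unit burden on consumers = $6.
Market B: pre-tax P* = $47, Q* = 51; post-tax Q = 16; per-unit burden on consumers = $10.
Difference: $6 vs $10 → market B is larger by $4.

Market B, by $4.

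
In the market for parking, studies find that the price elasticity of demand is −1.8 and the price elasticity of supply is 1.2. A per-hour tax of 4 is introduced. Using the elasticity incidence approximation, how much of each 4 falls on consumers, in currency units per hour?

Consumers bear ≈ 1.6 per hour.

Incidence ratio: consumers' share ≈ εs / (εs + |εd|) = 1.2 / (1.2 + 1.8) = 0.4.
So consumers bear ≈ 0.4 × 4 = 1.6; suppliers bear 2.4.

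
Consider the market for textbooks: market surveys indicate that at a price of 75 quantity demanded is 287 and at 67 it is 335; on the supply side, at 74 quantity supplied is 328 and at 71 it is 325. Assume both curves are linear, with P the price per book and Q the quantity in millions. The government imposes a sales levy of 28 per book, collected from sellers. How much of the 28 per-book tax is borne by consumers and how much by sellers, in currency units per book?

Demand slope: (335 − 287)/(67 − 75) = -6, so Qd = 737 − 6P.
Supply slope: (325 − 328)/(71 − 74) = 1, so Qs = P + 254.
Without the tax, 737 − 6P = P + 254 gives 7P = 483, so P* = 69 and Q* = 323.
With the tax collected from sellers, supply shifts: Qs = (P − 28) + 254.
Solving gives Q = 299 with consumers paying 73 and sellers receiving 45 (the 28 wedge).
Burden on consumers: 4; on sellers: 24. (They sum to 28.)

Consumers bear 4 per book; sellers bear 24 per book.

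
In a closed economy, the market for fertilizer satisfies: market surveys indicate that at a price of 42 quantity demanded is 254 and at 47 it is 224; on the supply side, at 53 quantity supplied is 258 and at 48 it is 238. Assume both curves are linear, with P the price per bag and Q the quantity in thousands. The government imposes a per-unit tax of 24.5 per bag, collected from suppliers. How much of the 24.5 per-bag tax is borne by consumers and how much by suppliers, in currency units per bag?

Consumers bear 9.8 per bag; suppliers bear 14.7 per bag.

Demand slope: (224 − 254)/(47 − 42) = -6, so Qd = 506 − 6P.
Supply slope: (238 − 258)/(48 − 53) = 4, so Qs = 4P + 46.
Without the tax, 506 − 6P = 4P + 46 gives 10P = 460, so P* = 46 and Q* = 230.
With the tax collected from suppliers, supply shifts: Qs = 4(P − 24.5) + 46.
New equilibrium: consumers pay 55.8, suppliers receive 31.3, Q = 171.2. (Wedge: Pb − Ps = 24.5.)
Burden on consumers: 9.8; on suppliers: 14.7. (They sum to 24.5.)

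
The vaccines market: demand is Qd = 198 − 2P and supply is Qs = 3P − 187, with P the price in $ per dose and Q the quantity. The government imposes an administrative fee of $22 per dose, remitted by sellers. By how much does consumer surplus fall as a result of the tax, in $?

Consumer surplus falls by $406.56.

Without the tax, 198 − 2P = 3P − 187 gives 5P = 385, so P* = $77 and Q* = 44.
With the tax collected from sellers, supply shifts: Qs = 3(P − 22) − 187.
Solving gives Q = 17.6 with consumers paying $90.2 and sellers receiving $68.2 (the $22 wedge).
ΔCS is the trapezoid between Q = 17.6 and Q = 44 of height $13.2: ½ · (44 + 17.6) · 13.2 = $406.56.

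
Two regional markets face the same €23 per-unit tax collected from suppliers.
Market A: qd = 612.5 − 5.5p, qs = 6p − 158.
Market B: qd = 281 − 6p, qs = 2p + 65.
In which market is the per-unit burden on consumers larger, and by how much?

Market A: pre-tax p* = €67, q* = 244; post-tax q = 178; per-unit burden on consumers = €12.
Market B: pre-tax p* = €27, q* = 119; post-tax q = 84.5; per-unit burden on consumers = €5.75.
Difference: €12 vs €5.75 → market A is larger by €6.25.

Market A, by €6.25.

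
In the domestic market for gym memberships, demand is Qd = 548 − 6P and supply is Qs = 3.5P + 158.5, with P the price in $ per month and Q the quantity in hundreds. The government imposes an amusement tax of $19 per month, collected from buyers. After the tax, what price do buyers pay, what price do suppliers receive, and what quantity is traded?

Without the tax, 548 − 6P = 3.5P + 158.5 gives 9.5P = 389.5, so P* = $41 and Q* = 302.
With the tax collected from buyers, demand (in seller-price terms) shifts: Qd = 548 − 6(P + 19).
New equilibrium: buyers pay $48, suppliers receive $29, Q = 260. (Wedge: Pb − Ps = 19.)

Buyers pay $48; suppliers receive $29; quantity = 260.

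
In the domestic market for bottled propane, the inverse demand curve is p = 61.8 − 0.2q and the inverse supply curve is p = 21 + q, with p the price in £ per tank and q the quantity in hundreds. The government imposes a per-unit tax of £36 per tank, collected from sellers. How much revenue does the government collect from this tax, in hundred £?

Rewrite in direct form: qd = 309 − 5p and qs = p − 21.
Before the tax: set 309 − 5p = p − 21 → p* = £55, q* = 34.
With the tax collected from sellers, supply shifts: qs = (p − 36) − 21.
New equilibrium: buyers pay £61, sellers receive £25, q = 4. (Wedge: pb − ps = 36.)
Revenue = t · Q = 36 · 4 = £144.

Tax revenue = £144 hundred.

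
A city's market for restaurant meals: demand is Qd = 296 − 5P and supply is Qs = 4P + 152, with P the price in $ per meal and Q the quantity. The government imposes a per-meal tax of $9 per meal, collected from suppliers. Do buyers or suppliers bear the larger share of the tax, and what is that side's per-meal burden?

Before the tax: set 296 − 5P = 4P + 152 → P* = $16, Q* = 216.
With the tax collected from suppliers, supply shifts: Qs = 4(P − 9) + 152.
Solving gives Q = 196 with buyers paying $20 and suppliers receiving $11 (the $9 wedge).
Per-meal burden: buyers $4, suppliers $5.
Suppliers take the larger share because supply is less price-elastic here (demand slope 5 vs supply slope 4).
The less price-elastic side of the market bears the larger share of a per-unit tax.

Suppliers bear the larger share: $5 per meal.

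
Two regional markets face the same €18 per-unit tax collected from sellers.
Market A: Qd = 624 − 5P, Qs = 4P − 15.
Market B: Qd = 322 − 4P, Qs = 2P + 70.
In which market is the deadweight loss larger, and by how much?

Market A, by €144.

Market A: pre-tax P* = €71, Q* = 269; post-tax Q = 229; deadweight loss = €360.
Market B: pre-tax P* = €42, Q* = 154; post-tax Q = 130; deadweight loss = €216.
Difference: €360 vs €216 → market A is larger by €144.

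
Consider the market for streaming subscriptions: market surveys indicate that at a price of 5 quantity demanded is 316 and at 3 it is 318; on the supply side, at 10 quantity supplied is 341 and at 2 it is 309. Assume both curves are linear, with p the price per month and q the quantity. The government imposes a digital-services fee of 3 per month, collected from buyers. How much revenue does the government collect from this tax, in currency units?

Tax revenue = 943.8.

Demand slope: (318 − 316)/(3 − 5) = -1, so qd = 321 − p.
Supply slope: (309 − 341)/(2 − 10) = 4, so qs = 4p + 301.
Without the tax, 321 − p = 4p + 301 gives 5p = 20, so p* = 4 and q* = 317.
With the tax collected from buyers, demand (in seller-price terms) shifts: qd = 321 − (p + 3).
New equilibrium: buyers pay 6.4, sellers receive 3.4, q = 314.6. (Wedge: pb − ps = 3.)
Revenue = t · Q = 3 · 314.6 = 943.8.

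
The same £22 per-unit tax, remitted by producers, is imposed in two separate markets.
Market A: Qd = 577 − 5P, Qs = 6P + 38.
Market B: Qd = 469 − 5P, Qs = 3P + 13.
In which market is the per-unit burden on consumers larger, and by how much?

Market A: pre-tax P* = £49, Q* = 332; post-tax Q = 272; per-unit burden on consumers = £12.
Market B: pre-tax P* = £57, Q* = 184; post-tax Q = 142.75; per-unit burden on consumers = £8.25.
Difference: £12 vs £8.25 → market A is larger by £3.75.

Market A, by £3.75.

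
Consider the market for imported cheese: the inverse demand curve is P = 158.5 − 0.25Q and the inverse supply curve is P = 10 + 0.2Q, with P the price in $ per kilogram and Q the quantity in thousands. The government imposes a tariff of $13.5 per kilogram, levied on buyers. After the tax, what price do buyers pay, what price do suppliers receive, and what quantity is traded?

Rewrite in direct form: Qd = 634 − 4P and Qs = 5P − 50.
Before the tax: set 634 − 4P = 5P − 50 → P* = $76, Q* = 330.
With the tax collected from buyers, demand (in seller-price terms) shifts: Qd = 634 − 4(P + 13.5).
Solving gives Q = 300 with buyers paying $83.5 and suppliers receiving $70 (the $13.5 wedge).

Buyers pay $83.5; suppliers receive $70; quantity = 300.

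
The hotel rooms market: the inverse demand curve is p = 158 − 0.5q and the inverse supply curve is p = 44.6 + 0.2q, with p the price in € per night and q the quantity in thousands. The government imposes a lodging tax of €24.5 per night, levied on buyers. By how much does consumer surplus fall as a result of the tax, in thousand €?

Rewrite in direct form: qd = 316 − 2p and qs = 5p − 223.
Without the tax, 316 − 2p = 5p − 223 gives 7p = 539, so p* = €77 and q* = 162.
With the tax collected from buyers, demand (in seller-price terms) shifts: qd = 316 − 2(p + 24.5).
Solving gives q = 127 with buyers paying €94.5 and producers receiving €70 (the €24.5 wedge).
ΔCS is the trapezoid between Q = 127 and Q = 162 of height €17.5: ½ · (162 + 127) · 17.5 = €2528.75.

Consumer surplus falls by €2528.75 thousand.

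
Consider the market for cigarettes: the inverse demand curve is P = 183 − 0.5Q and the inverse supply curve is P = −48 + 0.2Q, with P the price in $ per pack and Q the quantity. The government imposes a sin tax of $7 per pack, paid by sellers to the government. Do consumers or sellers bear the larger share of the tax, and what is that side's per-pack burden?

Consumers bear the larger share: $5 per pack.

Inverting to Q(P) form: Qd = 366 − 2P; Qs = 5P + 240.
Without the tax, 366 − 2P = 5P + 240 gives 7P = 126, so P* = $18 and Q* = 330.
With the tax collected from sellers, supply shifts: Qs = 5(P − 7) + 240.
New equilibrium: consumers pay $23, sellers receive $16, Q = 320. (Wedge: Pb − Ps = 7.)
Per-pack burden: consumers $5, sellers $2.
Consumers take the larger share because demand is less price-elastic here (demand slope 2 vs supply slope 5).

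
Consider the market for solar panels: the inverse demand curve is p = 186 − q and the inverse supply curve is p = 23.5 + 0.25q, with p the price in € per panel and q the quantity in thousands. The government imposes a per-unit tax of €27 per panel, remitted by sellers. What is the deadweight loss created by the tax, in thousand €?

Deadweight loss = €291.6 thousand.

Inverting to q(p) form: qd = 186 − p; qs = 4p − 94.
Without the tax, 186 − p = 4p − 94 gives 5p = 280, so p* = €56 and q* = 130.
With the tax collected from sellers, supply shifts: qs = 4(p − 27) − 94.
Solving gives q = 108.4 with consumers paying €77.6 and sellers receiving €50.6 (the €27 wedge).
Quantity falls by |ΔQ| = |130 − 108.4| = 21.6.
DWL = ½ · t · |ΔQ| = ½ · 27 · 21.6 = €291.6.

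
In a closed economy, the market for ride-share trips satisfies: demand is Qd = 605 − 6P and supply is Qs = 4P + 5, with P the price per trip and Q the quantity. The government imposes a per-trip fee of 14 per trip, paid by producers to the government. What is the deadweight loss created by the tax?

Before the tax: set 605 − 6P = 4P + 5 → P* = 60, Q* = 245.
With the tax collected from producers, supply shifts: Qs = 4(P − 14) + 5.
Solving gives Q = 211.4 with buyers paying 65.6 and producers receiving 51.6 (the 14 wedge).
Quantity falls by |ΔQ| = |245 − 211.4| = 33.6.
DWL = ½ · t · |ΔQ| = ½ · 14 · 33.6 = 235.2.

Deadweight loss = 235.2.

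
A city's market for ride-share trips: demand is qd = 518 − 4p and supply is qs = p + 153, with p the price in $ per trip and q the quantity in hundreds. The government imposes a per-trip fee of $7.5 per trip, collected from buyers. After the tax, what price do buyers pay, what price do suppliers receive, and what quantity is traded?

Buyers pay $74.5; suppliers receive $67; quantity = 220.

Without the tax, 518 − 4p = p + 153 gives 5p = 365, so p* = $73 and q* = 226.
With the tax collected from buyers, demand (in seller-price terms) shifts: qd = 518 − 4(p + 7.5).
New equilibrium: buyers pay $74.5, suppliers receive $67, q = 220. (Wedge: pb − ps = 7.5.)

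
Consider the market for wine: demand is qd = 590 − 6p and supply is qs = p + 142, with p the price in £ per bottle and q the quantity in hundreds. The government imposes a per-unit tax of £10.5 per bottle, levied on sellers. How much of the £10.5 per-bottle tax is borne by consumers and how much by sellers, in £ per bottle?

Consumers bear £1.5 per bottle; sellers bear £9 per bottle.

Before the tax: set 590 − 6p = p + 142 → p* = £64, q* = 206.
With the tax collected from sellers, supply shifts: qs = (p − 10.5) + 142.
New equilibrium: consumers pay £65.5, sellers receive £55, q = 197. (Wedge: pb − ps = 10.5.)
Burden on consumers: £1.5; on sellers: £9. (They sum to £10.5.)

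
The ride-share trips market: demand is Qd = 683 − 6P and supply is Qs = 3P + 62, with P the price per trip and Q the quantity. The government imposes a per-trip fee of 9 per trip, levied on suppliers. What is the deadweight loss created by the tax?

Deadweight loss = 81.

Without the tax, 683 − 6P = 3P + 62 gives 9P = 621, so P* = 69 and Q* = 269.
With the tax collected from suppliers, supply shifts: Qs = 3(P − 9) + 62.
Solving gives Q = 251 with consumers paying 72 and suppliers receiving 63 (the 9 wedge).
Quantity falls by |ΔQ| = |269 − 251| = 18.
DWL = ½ · t · |ΔQ| = ½ · 9 · 18 = 81.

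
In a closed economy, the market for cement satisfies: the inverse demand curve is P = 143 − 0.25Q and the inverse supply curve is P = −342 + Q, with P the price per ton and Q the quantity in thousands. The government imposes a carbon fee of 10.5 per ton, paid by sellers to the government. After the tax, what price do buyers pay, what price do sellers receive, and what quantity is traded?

Inverting to Q(P) form: Qd = 572 − 4P; Qs = P + 342.
Before the tax: set 572 − 4P = P + 342 → P* = 46, Q* = 388.
With the tax collected from sellers, supply shifts: Qs = (P − 10.5) + 342.
New equilibrium: buyers pay 48.1, sellers receive 37.6, Q = 379.6. (Wedge: Pb − Ps = 10.5.)

Buyers pay 48.1; sellers receive 37.6; quantity = 379.6.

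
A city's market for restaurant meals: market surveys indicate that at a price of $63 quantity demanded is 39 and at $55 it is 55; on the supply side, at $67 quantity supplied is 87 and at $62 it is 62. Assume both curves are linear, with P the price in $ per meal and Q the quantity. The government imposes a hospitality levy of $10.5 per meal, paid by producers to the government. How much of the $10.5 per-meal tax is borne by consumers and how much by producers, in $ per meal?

Consumers bear $7.5 per meal; producers bear $3 per meal.

Demand slope: (55 − 39)/(55 − 63) = -2, so Qd = 165 − 2P.
Supply slope: (62 − 87)/(62 − 67) = 5, so Qs = 5P − 248.
Without the tax, 165 − 2P = 5P − 248 gives 7P = 413, so P* = $59 and Q* = 47.
With the tax collected from producers, supply shifts: Qs = 5(P − 10.5) − 248.
Solving gives Q = 32 with consumers paying $66.5 and producers receiving $56 (the $10.5 wedge).
Burden on consumers: $7.5; on producers: $3. (They sum to $10.5.)
The less price-elastic side of the market bears the larger share of a per-unit tax.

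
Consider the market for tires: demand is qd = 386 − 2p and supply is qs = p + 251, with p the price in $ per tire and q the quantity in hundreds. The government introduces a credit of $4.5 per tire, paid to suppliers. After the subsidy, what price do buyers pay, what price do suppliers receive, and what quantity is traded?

Buyers pay $43.5; suppliers receive $48; quantity = 299.

Before the subsidy: set 386 − 2p = p + 251 → p* = $45, q* = 296.
With a per-unit subsidy paid to suppliers, each receives p + 4.5 per unit sold, so supply becomes qs = (p + 4.5) + 251.
Solving gives q = 299 with buyers paying $43.5 and suppliers receiving $48 (the $4.5 wedge).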